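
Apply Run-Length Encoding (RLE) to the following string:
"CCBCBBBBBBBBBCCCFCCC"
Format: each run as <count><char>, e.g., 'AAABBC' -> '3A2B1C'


Scanning runs left to right:
  i=0: run of 'C' x 2 -> '2C'
  i=2: run of 'B' x 1 -> '1B'
  i=3: run of 'C' x 1 -> '1C'
  i=4: run of 'B' x 9 -> '9B'
  i=13: run of 'C' x 3 -> '3C'
  i=16: run of 'F' x 1 -> '1F'
  i=17: run of 'C' x 3 -> '3C'

RLE = 2C1B1C9B3C1F3C


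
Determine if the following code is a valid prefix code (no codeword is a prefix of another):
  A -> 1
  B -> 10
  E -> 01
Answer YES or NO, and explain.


Checking each pair (does one codeword prefix another?):
  A='1' vs B='10': prefix -- VIOLATION

NO -- this is NOT a valid prefix code. A (1) is a prefix of B (10).


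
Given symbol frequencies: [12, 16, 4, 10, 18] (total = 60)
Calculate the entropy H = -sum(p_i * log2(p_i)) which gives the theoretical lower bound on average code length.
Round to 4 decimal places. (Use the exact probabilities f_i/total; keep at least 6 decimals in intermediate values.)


Per-symbol terms -p_i * log2(p_i) with p_i = f_i/60:
  p = 12/60 = 0.200000: log2(p) = -2.321928, -p*log2(p) = 0.464386
  p = 16/60 = 0.266667: log2(p) = -1.906891, -p*log2(p) = 0.508504
  p = 4/60 = 0.066667: log2(p) = -3.906891, -p*log2(p) = 0.260459
  p = 10/60 = 0.166667: log2(p) = -2.584963, -p*log2(p) = 0.430827
  p = 18/60 = 0.300000: log2(p) = -1.736966, -p*log2(p) = 0.521090
H = 0.464386 + 0.508504 + 0.260459 + 0.430827 + 0.521090 = 2.185266

H = 2.1853 bits/symbol


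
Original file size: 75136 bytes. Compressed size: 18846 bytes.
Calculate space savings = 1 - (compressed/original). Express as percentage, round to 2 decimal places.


ratio = compressed/original = 18846/75136 = 0.250825
savings = 1 - ratio = 1 - 0.250825 = 0.749175
as a percentage: 0.749175 * 100 = 74.92%

Space savings = 1 - 18846/75136 = 74.92%


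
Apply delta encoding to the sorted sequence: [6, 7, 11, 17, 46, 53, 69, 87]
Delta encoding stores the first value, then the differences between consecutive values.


First value: 6
Deltas:
  7 - 6 = 1
  11 - 7 = 4
  17 - 11 = 6
  46 - 17 = 29
  53 - 46 = 7
  69 - 53 = 16
  87 - 69 = 18


Delta encoded: [6, 1, 4, 6, 29, 7, 16, 18]


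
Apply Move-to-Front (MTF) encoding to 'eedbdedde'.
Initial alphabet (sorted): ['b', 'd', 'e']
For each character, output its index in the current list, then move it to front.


MTF encoding:
'e': index 2 in ['b', 'd', 'e'] -> ['e', 'b', 'd']
'e': index 0 in ['e', 'b', 'd'] -> ['e', 'b', 'd']
'd': index 2 in ['e', 'b', 'd'] -> ['d', 'e', 'b']
'b': index 2 in ['d', 'e', 'b'] -> ['b', 'd', 'e']
'd': index 1 in ['b', 'd', 'e'] -> ['d', 'b', 'e']
'e': index 2 in ['d', 'b', 'e'] -> ['e', 'd', 'b']
'd': index 1 in ['e', 'd', 'b'] -> ['d', 'e', 'b']
'd': index 0 in ['d', 'e', 'b'] -> ['d', 'e', 'b']
'e': index 1 in ['d', 'e', 'b'] -> ['e', 'd', 'b']


Output: [2, 0, 2, 2, 1, 2, 1, 0, 1]


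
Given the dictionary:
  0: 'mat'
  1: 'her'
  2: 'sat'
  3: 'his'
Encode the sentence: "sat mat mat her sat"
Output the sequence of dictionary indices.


Look up each word in the dictionary:
  'sat' -> 2
  'mat' -> 0
  'mat' -> 0
  'her' -> 1
  'sat' -> 2

Encoded: [2, 0, 0, 1, 2]


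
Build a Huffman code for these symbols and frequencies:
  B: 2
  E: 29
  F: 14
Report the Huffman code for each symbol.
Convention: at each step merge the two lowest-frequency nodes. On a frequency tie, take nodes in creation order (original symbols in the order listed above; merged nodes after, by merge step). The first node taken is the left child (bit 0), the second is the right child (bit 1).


Huffman tree construction:
Step 1: Merge B(2) + F(14) = 16
Step 2: Merge (B+F)(16) + E(29) = 45
Read each symbol's code off the tree from the root (left child = 0, right child = 1).

Codes:
  B: 00 (length 2)
  E: 1 (length 1)
  F: 01 (length 2)
Average code length: 61/45 = 1.3556 bits/symbol


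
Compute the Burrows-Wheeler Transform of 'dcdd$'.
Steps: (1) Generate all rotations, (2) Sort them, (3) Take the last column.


Rotations (sorted):
  0: $dcdd -> last char: d
  1: cdd$d -> last char: d
  2: d$dcd -> last char: d
  3: dcdd$ -> last char: $
  4: dd$dc -> last char: c


BWT = ddd$c


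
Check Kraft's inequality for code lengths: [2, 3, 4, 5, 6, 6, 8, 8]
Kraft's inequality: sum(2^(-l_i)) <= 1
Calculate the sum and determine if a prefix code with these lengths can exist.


Sum = 2^(-2) + 2^(-3) + 2^(-4) + 2^(-5) + 2^(-6) + 2^(-6) + 2^(-8) + 2^(-8)
    = 0.25 + 0.125 + 0.0625 + 0.03125 + 0.015625 + 0.015625 + 0.00390625 + 0.00390625
    = 130/256 = 0.5078125
Since 0.5078125 <= 1, Kraft's inequality IS satisfied.
A prefix code with these lengths CAN exist.

Kraft sum = 0.5078125. Satisfied.


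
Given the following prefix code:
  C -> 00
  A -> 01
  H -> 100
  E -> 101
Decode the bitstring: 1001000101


Decoding step by step:
Bits 100 -> H
Bits 100 -> H
Bits 01 -> A
Bits 01 -> A


Decoded message: HHAA


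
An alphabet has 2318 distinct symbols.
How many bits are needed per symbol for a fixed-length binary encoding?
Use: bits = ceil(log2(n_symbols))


log2(2318) = 11.1787
Bracket: 2^11 = 2048 < 2318 <= 2^12 = 4096
So ceil(log2(2318)) = 12

bits = ceil(log2(2318)) = ceil(11.1787) = 12 bits


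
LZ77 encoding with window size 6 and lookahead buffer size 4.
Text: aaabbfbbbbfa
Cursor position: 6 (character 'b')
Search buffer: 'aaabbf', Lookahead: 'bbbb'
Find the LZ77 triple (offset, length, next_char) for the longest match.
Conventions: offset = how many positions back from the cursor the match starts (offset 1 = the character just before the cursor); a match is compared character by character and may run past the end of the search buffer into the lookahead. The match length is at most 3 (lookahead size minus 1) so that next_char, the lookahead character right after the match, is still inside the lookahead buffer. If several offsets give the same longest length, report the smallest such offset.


Try each offset into the search buffer:
  offset=1 (pos 5, char 'f'): match length 0
  offset=2 (pos 4, char 'b'): match length 1
  offset=3 (pos 3, char 'b'): match length 2
  offset=4 (pos 2, char 'a'): match length 0
  offset=5 (pos 1, char 'a'): match length 0
  offset=6 (pos 0, char 'a'): match length 0
Longest match has length 2 at offset 3.
next_char = character at position 6 + 2 = 8 -> 'b'

Best match: offset=3, length=2 (matching 'bb' starting at position 3)
LZ77 triple: (3, 2, 'b')


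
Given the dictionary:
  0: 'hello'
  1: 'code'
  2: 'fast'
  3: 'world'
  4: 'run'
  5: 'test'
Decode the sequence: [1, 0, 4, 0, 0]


Look up each index in the dictionary:
  1 -> 'code'
  0 -> 'hello'
  4 -> 'run'
  0 -> 'hello'
  0 -> 'hello'

Decoded: "code hello run hello hello"


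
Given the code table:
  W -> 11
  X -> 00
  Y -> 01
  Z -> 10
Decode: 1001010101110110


Decoding:
10 -> Z
01 -> Y
01 -> Y
01 -> Y
01 -> Y
11 -> W
01 -> Y
10 -> Z


Result: ZYYYYWYZ


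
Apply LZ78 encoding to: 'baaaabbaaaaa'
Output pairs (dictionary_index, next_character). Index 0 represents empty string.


LZ78 encoding steps:
Dictionary: {0: ''}
Step 1: w='' (idx 0), next='b' -> output (0, 'b'), add 'b' as idx 1
Step 2: w='' (idx 0), next='a' -> output (0, 'a'), add 'a' as idx 2
Step 3: w='a' (idx 2), next='a' -> output (2, 'a'), add 'aa' as idx 3
Step 4: w='a' (idx 2), next='b' -> output (2, 'b'), add 'ab' as idx 4
Step 5: w='b' (idx 1), next='a' -> output (1, 'a'), add 'ba' as idx 5
Step 6: w='aa' (idx 3), next='a' -> output (3, 'a'), add 'aaa' as idx 6
Step 7: w='a' (idx 2), end of input -> output (2, '')


Encoded: [(0, 'b'), (0, 'a'), (2, 'a'), (2, 'b'), (1, 'a'), (3, 'a'), (2, '')]


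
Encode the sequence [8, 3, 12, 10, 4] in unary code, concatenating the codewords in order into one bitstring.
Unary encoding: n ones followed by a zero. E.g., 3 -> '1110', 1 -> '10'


Encode each number as n ones followed by a terminating 0:
  8 -> 111111110 (9 bits)
  3 -> 1110 (4 bits)
  12 -> 1111111111110 (13 bits)
  10 -> 11111111110 (11 bits)
  4 -> 11110 (5 bits)
Total length = 9 + 4 + 13 + 11 + 5 = 42 bits.

Unary([8, 3, 12, 10, 4]) = 111111110111011111111111101111111111011110 (42 bits)


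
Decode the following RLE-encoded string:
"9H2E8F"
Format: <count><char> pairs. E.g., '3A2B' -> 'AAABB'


Expanding each <count><char> pair:
  9H -> 'HHHHHHHHH'
  2E -> 'EE'
  8F -> 'FFFFFFFF'

Decoded = HHHHHHHHHEEFFFFFFFF


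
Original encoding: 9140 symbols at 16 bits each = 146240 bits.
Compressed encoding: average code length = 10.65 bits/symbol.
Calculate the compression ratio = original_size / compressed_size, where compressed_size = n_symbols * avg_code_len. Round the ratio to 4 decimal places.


original_size = n_symbols * orig_bits = 9140 * 16 = 146240 bits
compressed_size = n_symbols * avg_code_len = 9140 * 10.65 = 97341.0 bits
ratio = original_size / compressed_size = 146240 / 97341.0 = 1.5023

Compression ratio = 1.5023


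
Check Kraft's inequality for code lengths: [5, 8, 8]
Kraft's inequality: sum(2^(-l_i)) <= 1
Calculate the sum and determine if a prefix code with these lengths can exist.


Sum = 2^(-5) + 2^(-8) + 2^(-8)
    = 0.03125 + 0.00390625 + 0.00390625
    = 10/256 = 0.0390625
Since 0.0390625 <= 1, Kraft's inequality IS satisfied.
A prefix code with these lengths CAN exist.

Kraft sum = 0.0390625. Satisfied.


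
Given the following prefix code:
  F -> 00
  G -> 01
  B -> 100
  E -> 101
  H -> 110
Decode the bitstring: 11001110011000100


Decoding step by step:
Bits 110 -> H
Bits 01 -> G
Bits 110 -> H
Bits 01 -> G
Bits 100 -> B
Bits 01 -> G
Bits 00 -> F


Decoded message: HGHGBGF


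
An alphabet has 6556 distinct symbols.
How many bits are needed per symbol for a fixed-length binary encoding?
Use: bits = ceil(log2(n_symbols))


log2(6556) = 12.6786
Bracket: 2^12 = 4096 < 6556 <= 2^13 = 8192
So ceil(log2(6556)) = 13

bits = ceil(log2(6556)) = ceil(12.6786) = 13 bits


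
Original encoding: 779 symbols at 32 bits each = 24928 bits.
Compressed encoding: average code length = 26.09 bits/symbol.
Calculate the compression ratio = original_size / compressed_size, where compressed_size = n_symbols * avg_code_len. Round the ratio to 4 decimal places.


original_size = n_symbols * orig_bits = 779 * 32 = 24928 bits
compressed_size = n_symbols * avg_code_len = 779 * 26.09 = 20324.11 bits
ratio = original_size / compressed_size = 24928 / 20324.11 = 1.2265

Compression ratio = 1.2265


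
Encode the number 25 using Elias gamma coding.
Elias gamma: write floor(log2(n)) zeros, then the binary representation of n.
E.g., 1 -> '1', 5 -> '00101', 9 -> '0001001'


num_bits = floor(log2(25)) + 1 = 5
leading_zeros = num_bits - 1 = 4
binary(25) = 11001

Elias gamma(25) = '0000' + '11001' = 000011001 (9 bits)


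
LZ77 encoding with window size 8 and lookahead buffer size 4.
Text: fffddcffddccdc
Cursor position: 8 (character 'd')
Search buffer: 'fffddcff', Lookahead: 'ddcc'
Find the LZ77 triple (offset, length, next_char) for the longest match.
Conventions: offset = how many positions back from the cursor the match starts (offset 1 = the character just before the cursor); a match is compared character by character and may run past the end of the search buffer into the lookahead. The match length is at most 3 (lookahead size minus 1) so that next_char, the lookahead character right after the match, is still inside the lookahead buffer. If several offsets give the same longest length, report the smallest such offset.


Try each offset into the search buffer:
  offset=1 (pos 7, char 'f'): match length 0
  offset=2 (pos 6, char 'f'): match length 0
  offset=3 (pos 5, char 'c'): match length 0
  offset=4 (pos 4, char 'd'): match length 1
  offset=5 (pos 3, char 'd'): match length 3
  offset=6 (pos 2, char 'f'): match length 0
  offset=7 (pos 1, char 'f'): match length 0
  offset=8 (pos 0, char 'f'): match length 0
Longest match has length 3 at offset 5.
next_char = character at position 8 + 3 = 11 -> 'c'

Best match: offset=5, length=3 (matching 'ddc' starting at position 3)
LZ77 triple: (5, 3, 'c')


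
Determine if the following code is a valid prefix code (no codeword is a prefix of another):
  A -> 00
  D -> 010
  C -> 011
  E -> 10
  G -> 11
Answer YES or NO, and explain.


Checking each pair (does one codeword prefix another?):
  A='00' vs D='010': no prefix
  A='00' vs C='011': no prefix
  A='00' vs E='10': no prefix
  A='00' vs G='11': no prefix
  D='010' vs A='00': no prefix
  D='010' vs C='011': no prefix
  D='010' vs E='10': no prefix
  D='010' vs G='11': no prefix
  C='011' vs A='00': no prefix
  C='011' vs D='010': no prefix
  C='011' vs E='10': no prefix
  C='011' vs G='11': no prefix
  E='10' vs A='00': no prefix
  E='10' vs D='010': no prefix
  E='10' vs C='011': no prefix
  E='10' vs G='11': no prefix
  G='11' vs A='00': no prefix
  G='11' vs D='010': no prefix
  G='11' vs C='011': no prefix
  G='11' vs E='10': no prefix
No violation found over all pairs.

YES -- this is a valid prefix code. No codeword is a prefix of any other codeword.


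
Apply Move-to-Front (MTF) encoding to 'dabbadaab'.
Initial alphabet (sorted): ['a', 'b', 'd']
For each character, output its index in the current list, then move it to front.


MTF encoding:
'd': index 2 in ['a', 'b', 'd'] -> ['d', 'a', 'b']
'a': index 1 in ['d', 'a', 'b'] -> ['a', 'd', 'b']
'b': index 2 in ['a', 'd', 'b'] -> ['b', 'a', 'd']
'b': index 0 in ['b', 'a', 'd'] -> ['b', 'a', 'd']
'a': index 1 in ['b', 'a', 'd'] -> ['a', 'b', 'd']
'd': index 2 in ['a', 'b', 'd'] -> ['d', 'a', 'b']
'a': index 1 in ['d', 'a', 'b'] -> ['a', 'd', 'b']
'a': index 0 in ['a', 'd', 'b'] -> ['a', 'd', 'b']
'b': index 2 in ['a', 'd', 'b'] -> ['b', 'a', 'd']


Output: [2, 1, 2, 0, 1, 2, 1, 0, 2]


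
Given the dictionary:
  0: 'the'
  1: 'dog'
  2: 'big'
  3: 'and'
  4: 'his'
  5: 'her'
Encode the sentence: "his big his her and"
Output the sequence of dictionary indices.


Look up each word in the dictionary:
  'his' -> 4
  'big' -> 2
  'his' -> 4
  'her' -> 5
  'and' -> 3

Encoded: [4, 2, 4, 5, 3]


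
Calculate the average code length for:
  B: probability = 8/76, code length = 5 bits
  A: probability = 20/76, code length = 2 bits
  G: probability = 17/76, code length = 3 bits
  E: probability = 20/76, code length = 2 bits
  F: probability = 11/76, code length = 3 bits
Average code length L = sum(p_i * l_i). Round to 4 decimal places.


Weighted contributions p_i * l_i:
  B: (8/76) * 5 = 40/76
  A: (20/76) * 2 = 40/76
  G: (17/76) * 3 = 51/76
  E: (20/76) * 2 = 40/76
  F: (11/76) * 3 = 33/76
Sum = (40 + 40 + 51 + 40 + 33)/76 = 204/76

L = 204/76 = 2.6842 bits/symbol


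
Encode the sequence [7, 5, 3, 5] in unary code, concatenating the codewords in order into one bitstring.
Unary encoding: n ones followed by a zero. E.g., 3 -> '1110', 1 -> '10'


Encode each number as n ones followed by a terminating 0:
  7 -> 11111110 (8 bits)
  5 -> 111110 (6 bits)
  3 -> 1110 (4 bits)
  5 -> 111110 (6 bits)
Total length = 8 + 6 + 4 + 6 = 24 bits.

Unary([7, 5, 3, 5]) = 111111101111101110111110 (24 bits)


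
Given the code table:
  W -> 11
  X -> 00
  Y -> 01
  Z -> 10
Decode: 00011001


Decoding:
00 -> X
01 -> Y
10 -> Z
01 -> Y


Result: XYZY


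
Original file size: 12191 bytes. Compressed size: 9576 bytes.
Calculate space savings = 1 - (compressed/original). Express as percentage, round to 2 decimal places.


ratio = compressed/original = 9576/12191 = 0.785497
savings = 1 - ratio = 1 - 0.785497 = 0.214503
as a percentage: 0.214503 * 100 = 21.45%

Space savings = 1 - 9576/12191 = 21.45%


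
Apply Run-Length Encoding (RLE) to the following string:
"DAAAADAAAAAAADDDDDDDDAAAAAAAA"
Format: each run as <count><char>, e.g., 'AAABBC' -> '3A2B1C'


Scanning runs left to right:
  i=0: run of 'D' x 1 -> '1D'
  i=1: run of 'A' x 4 -> '4A'
  i=5: run of 'D' x 1 -> '1D'
  i=6: run of 'A' x 7 -> '7A'
  i=13: run of 'D' x 8 -> '8D'
  i=21: run of 'A' x 8 -> '8A'

RLE = 1D4A1D7A8D8A


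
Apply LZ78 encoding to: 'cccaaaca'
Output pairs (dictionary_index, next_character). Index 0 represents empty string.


LZ78 encoding steps:
Dictionary: {0: ''}
Step 1: w='' (idx 0), next='c' -> output (0, 'c'), add 'c' as idx 1
Step 2: w='c' (idx 1), next='c' -> output (1, 'c'), add 'cc' as idx 2
Step 3: w='' (idx 0), next='a' -> output (0, 'a'), add 'a' as idx 3
Step 4: w='a' (idx 3), next='a' -> output (3, 'a'), add 'aa' as idx 4
Step 5: w='c' (idx 1), next='a' -> output (1, 'a'), add 'ca' as idx 5


Encoded: [(0, 'c'), (1, 'c'), (0, 'a'), (3, 'a'), (1, 'a')]


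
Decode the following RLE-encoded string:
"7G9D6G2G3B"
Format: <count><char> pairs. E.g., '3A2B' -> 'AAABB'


Expanding each <count><char> pair:
  7G -> 'GGGGGGG'
  9D -> 'DDDDDDDDD'
  6G -> 'GGGGGG'
  2G -> 'GG'
  3B -> 'BBB'

Decoded = GGGGGGGDDDDDDDDDGGGGGGGGBBB


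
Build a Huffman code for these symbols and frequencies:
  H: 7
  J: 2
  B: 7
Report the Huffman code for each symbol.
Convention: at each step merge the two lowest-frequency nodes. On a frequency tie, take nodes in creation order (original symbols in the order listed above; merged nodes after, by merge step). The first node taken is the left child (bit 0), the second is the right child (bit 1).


Huffman tree construction:
Step 1: Merge J(2) + H(7) = 9
Step 2: Merge B(7) + (J+H)(9) = 16
Read each symbol's code off the tree from the root (left child = 0, right child = 1).

Codes:
  H: 11 (length 2)
  J: 10 (length 2)
  B: 0 (length 1)
Average code length: 25/16 = 1.5625 bits/symbol


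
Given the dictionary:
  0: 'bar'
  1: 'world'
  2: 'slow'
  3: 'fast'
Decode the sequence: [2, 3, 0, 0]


Look up each index in the dictionary:
  2 -> 'slow'
  3 -> 'fast'
  0 -> 'bar'
  0 -> 'bar'

Decoded: "slow fast bar bar"


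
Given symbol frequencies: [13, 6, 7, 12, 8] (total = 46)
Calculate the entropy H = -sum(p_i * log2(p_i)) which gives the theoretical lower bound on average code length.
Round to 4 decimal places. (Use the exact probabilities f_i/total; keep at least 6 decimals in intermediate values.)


Per-symbol terms -p_i * log2(p_i) with p_i = f_i/46:
  p = 13/46 = 0.282609: log2(p) = -1.823122, -p*log2(p) = 0.515230
  p = 6/46 = 0.130435: log2(p) = -2.938599, -p*log2(p) = 0.383296
  p = 7/46 = 0.152174: log2(p) = -2.716207, -p*log2(p) = 0.413336
  p = 12/46 = 0.260870: log2(p) = -1.938599, -p*log2(p) = 0.505722
  p = 8/46 = 0.173913: log2(p) = -2.523562, -p*log2(p) = 0.438880
H = 0.515230 + 0.383296 + 0.413336 + 0.505722 + 0.438880 = 2.256464

H = 2.2565 bits/symbol


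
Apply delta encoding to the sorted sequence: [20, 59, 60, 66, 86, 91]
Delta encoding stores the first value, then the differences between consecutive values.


First value: 20
Deltas:
  59 - 20 = 39
  60 - 59 = 1
  66 - 60 = 6
  86 - 66 = 20
  91 - 86 = 5


Delta encoded: [20, 39, 1, 6, 20, 5]


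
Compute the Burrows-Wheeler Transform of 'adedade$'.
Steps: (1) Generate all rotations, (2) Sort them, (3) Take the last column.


Rotations (sorted):
  0: $adedade -> last char: e
  1: ade$aded -> last char: d
  2: adedade$ -> last char: $
  3: dade$ade -> last char: e
  4: de$adeda -> last char: a
  5: dedade$a -> last char: a
  6: e$adedad -> last char: d
  7: edade$ad -> last char: d


BWT = ed$eaadd


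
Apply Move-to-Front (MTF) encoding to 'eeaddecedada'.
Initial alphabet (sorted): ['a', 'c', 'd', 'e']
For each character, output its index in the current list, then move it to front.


MTF encoding:
'e': index 3 in ['a', 'c', 'd', 'e'] -> ['e', 'a', 'c', 'd']
'e': index 0 in ['e', 'a', 'c', 'd'] -> ['e', 'a', 'c', 'd']
'a': index 1 in ['e', 'a', 'c', 'd'] -> ['a', 'e', 'c', 'd']
'd': index 3 in ['a', 'e', 'c', 'd'] -> ['d', 'a', 'e', 'c']
'd': index 0 in ['d', 'a', 'e', 'c'] -> ['d', 'a', 'e', 'c']
'e': index 2 in ['d', 'a', 'e', 'c'] -> ['e', 'd', 'a', 'c']
'c': index 3 in ['e', 'd', 'a', 'c'] -> ['c', 'e', 'd', 'a']
'e': index 1 in ['c', 'e', 'd', 'a'] -> ['e', 'c', 'd', 'a']
'd': index 2 in ['e', 'c', 'd', 'a'] -> ['d', 'e', 'c', 'a']
'a': index 3 in ['d', 'e', 'c', 'a'] -> ['a', 'd', 'e', 'c']
'd': index 1 in ['a', 'd', 'e', 'c'] -> ['d', 'a', 'e', 'c']
'a': index 1 in ['d', 'a', 'e', 'c'] -> ['a', 'd', 'e', 'c']


Output: [3, 0, 1, 3, 0, 2, 3, 1, 2, 3, 1, 1]


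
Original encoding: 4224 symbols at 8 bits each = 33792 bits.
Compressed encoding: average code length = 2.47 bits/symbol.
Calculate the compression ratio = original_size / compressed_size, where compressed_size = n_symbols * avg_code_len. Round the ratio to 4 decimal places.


original_size = n_symbols * orig_bits = 4224 * 8 = 33792 bits
compressed_size = n_symbols * avg_code_len = 4224 * 2.47 = 10433.28 bits
ratio = original_size / compressed_size = 33792 / 10433.28 = 3.2389

Compression ratio = 3.2389


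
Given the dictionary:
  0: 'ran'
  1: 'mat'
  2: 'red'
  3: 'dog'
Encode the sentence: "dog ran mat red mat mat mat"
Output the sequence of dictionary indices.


Look up each word in the dictionary:
  'dog' -> 3
  'ran' -> 0
  'mat' -> 1
  'red' -> 2
  'mat' -> 1
  'mat' -> 1
  'mat' -> 1

Encoded: [3, 0, 1, 2, 1, 1, 1]


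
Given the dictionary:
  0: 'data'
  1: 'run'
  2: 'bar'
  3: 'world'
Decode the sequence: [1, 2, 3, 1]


Look up each index in the dictionary:
  1 -> 'run'
  2 -> 'bar'
  3 -> 'world'
  1 -> 'run'

Decoded: "run bar world run"


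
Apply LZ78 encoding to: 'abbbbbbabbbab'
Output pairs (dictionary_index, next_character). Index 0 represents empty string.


LZ78 encoding steps:
Dictionary: {0: ''}
Step 1: w='' (idx 0), next='a' -> output (0, 'a'), add 'a' as idx 1
Step 2: w='' (idx 0), next='b' -> output (0, 'b'), add 'b' as idx 2
Step 3: w='b' (idx 2), next='b' -> output (2, 'b'), add 'bb' as idx 3
Step 4: w='bb' (idx 3), next='b' -> output (3, 'b'), add 'bbb' as idx 4
Step 5: w='a' (idx 1), next='b' -> output (1, 'b'), add 'ab' as idx 5
Step 6: w='bb' (idx 3), next='a' -> output (3, 'a'), add 'bba' as idx 6
Step 7: w='b' (idx 2), end of input -> output (2, '')


Encoded: [(0, 'a'), (0, 'b'), (2, 'b'), (3, 'b'), (1, 'b'), (3, 'a'), (2, '')]


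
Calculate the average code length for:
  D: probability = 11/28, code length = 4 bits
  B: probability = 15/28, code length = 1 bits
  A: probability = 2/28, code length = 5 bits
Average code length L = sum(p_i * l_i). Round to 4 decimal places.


Weighted contributions p_i * l_i:
  D: (11/28) * 4 = 44/28
  B: (15/28) * 1 = 15/28
  A: (2/28) * 5 = 10/28
Sum = (44 + 15 + 10)/28 = 69/28

L = 69/28 = 2.4643 bits/symbol


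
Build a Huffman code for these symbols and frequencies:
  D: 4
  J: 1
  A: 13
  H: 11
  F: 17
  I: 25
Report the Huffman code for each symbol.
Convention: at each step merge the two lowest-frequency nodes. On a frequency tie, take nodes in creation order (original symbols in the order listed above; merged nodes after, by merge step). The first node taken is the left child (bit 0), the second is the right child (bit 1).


Huffman tree construction:
Step 1: Merge J(1) + D(4) = 5
Step 2: Merge (J+D)(5) + H(11) = 16
Step 3: Merge A(13) + ((J+D)+H)(16) = 29
Step 4: Merge F(17) + I(25) = 42
Step 5: Merge (A+((J+D)+H))(29) + (F+I)(42) = 71
Read each symbol's code off the tree from the root (left child = 0, right child = 1).

Codes:
  D: 0101 (length 4)
  J: 0100 (length 4)
  A: 00 (length 2)
  H: 011 (length 3)
  F: 10 (length 2)
  I: 11 (length 2)
Average code length: 163/71 = 2.2958 bits/symbol


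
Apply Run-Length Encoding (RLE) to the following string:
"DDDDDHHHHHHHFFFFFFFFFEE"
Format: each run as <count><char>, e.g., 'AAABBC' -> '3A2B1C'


Scanning runs left to right:
  i=0: run of 'D' x 5 -> '5D'
  i=5: run of 'H' x 7 -> '7H'
  i=12: run of 'F' x 9 -> '9F'
  i=21: run of 'E' x 2 -> '2E'

RLE = 5D7H9F2E


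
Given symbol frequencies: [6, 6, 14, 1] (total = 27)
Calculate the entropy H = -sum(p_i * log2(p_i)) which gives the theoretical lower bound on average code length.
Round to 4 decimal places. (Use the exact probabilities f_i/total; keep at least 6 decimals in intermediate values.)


Per-symbol terms -p_i * log2(p_i) with p_i = f_i/27:
  p = 6/27 = 0.222222: log2(p) = -2.169925, -p*log2(p) = 0.482206
  p = 6/27 = 0.222222: log2(p) = -2.169925, -p*log2(p) = 0.482206
  p = 14/27 = 0.518519: log2(p) = -0.947533, -p*log2(p) = 0.491313
  p = 1/27 = 0.037037: log2(p) = -4.754888, -p*log2(p) = 0.176107
H = 0.482206 + 0.482206 + 0.491313 + 0.176107 = 1.631832

H = 1.6318 bits/symbol


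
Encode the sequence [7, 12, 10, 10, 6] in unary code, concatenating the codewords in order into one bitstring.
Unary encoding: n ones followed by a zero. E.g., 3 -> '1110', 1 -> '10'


Encode each number as n ones followed by a terminating 0:
  7 -> 11111110 (8 bits)
  12 -> 1111111111110 (13 bits)
  10 -> 11111111110 (11 bits)
  10 -> 11111111110 (11 bits)
  6 -> 1111110 (7 bits)
Total length = 8 + 13 + 11 + 11 + 7 = 50 bits.

Unary([7, 12, 10, 10, 6]) = 11111110111111111111011111111110111111111101111110 (50 bits)


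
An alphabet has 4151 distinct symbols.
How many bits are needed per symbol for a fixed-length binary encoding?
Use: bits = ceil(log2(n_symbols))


log2(4151) = 12.0192
Bracket: 2^12 = 4096 < 4151 <= 2^13 = 8192
So ceil(log2(4151)) = 13

bits = ceil(log2(4151)) = ceil(12.0192) = 13 bits


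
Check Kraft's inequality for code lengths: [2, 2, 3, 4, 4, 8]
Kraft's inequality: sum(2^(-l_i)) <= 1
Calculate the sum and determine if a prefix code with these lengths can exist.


Sum = 2^(-2) + 2^(-2) + 2^(-3) + 2^(-4) + 2^(-4) + 2^(-8)
    = 0.25 + 0.25 + 0.125 + 0.0625 + 0.0625 + 0.00390625
    = 193/256 = 0.75390625
Since 0.75390625 <= 1, Kraft's inequality IS satisfied.
A prefix code with these lengths CAN exist.

Kraft sum = 0.75390625. Satisfied.


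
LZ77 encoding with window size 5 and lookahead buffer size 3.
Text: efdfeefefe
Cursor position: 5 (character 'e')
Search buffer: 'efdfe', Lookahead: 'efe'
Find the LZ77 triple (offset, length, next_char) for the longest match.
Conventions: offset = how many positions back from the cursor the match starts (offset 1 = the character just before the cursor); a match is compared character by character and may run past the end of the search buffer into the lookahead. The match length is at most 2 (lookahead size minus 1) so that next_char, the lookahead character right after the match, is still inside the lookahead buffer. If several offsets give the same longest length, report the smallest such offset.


Try each offset into the search buffer:
  offset=1 (pos 4, char 'e'): match length 1
  offset=2 (pos 3, char 'f'): match length 0
  offset=3 (pos 2, char 'd'): match length 0
  offset=4 (pos 1, char 'f'): match length 0
  offset=5 (pos 0, char 'e'): match length 2
Longest match has length 2 at offset 5.
next_char = character at position 5 + 2 = 7 -> 'e'

Best match: offset=5, length=2 (matching 'ef' starting at position 0)
LZ77 triple: (5, 2, 'e')


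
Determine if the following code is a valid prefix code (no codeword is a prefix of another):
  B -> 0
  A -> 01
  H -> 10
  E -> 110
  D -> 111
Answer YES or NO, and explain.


Checking each pair (does one codeword prefix another?):
  B='0' vs A='01': prefix -- VIOLATION

NO -- this is NOT a valid prefix code. B (0) is a prefix of A (01).


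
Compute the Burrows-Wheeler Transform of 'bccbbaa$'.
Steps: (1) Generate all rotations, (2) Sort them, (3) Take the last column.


Rotations (sorted):
  0: $bccbbaa -> last char: a
  1: a$bccbba -> last char: a
  2: aa$bccbb -> last char: b
  3: baa$bccb -> last char: b
  4: bbaa$bcc -> last char: c
  5: bccbbaa$ -> last char: $
  6: cbbaa$bc -> last char: c
  7: ccbbaa$b -> last char: b


BWT = aabbc$cb


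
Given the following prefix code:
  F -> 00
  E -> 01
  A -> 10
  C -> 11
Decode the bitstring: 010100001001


Decoding step by step:
Bits 01 -> E
Bits 01 -> E
Bits 00 -> F
Bits 00 -> F
Bits 10 -> A
Bits 01 -> E


Decoded message: EEFFAE


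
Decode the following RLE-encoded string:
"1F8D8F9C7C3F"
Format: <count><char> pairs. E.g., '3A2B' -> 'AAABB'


Expanding each <count><char> pair:
  1F -> 'F'
  8D -> 'DDDDDDDD'
  8F -> 'FFFFFFFF'
  9C -> 'CCCCCCCCC'
  7C -> 'CCCCCCC'
  3F -> 'FFF'

Decoded = FDDDDDDDDFFFFFFFFCCCCCCCCCCCCCCCCFFF


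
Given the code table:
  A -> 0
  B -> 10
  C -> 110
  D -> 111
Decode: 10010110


Decoding:
10 -> B
0 -> A
10 -> B
110 -> C


Result: BABC


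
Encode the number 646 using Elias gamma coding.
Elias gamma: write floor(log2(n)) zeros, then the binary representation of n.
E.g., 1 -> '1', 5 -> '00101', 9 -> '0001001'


num_bits = floor(log2(646)) + 1 = 10
leading_zeros = num_bits - 1 = 9
binary(646) = 1010000110

Elias gamma(646) = '000000000' + '1010000110' = 0000000001010000110 (19 bits)


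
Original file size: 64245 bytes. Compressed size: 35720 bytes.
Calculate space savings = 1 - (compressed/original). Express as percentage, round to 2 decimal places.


ratio = compressed/original = 35720/64245 = 0.555997
savings = 1 - ratio = 1 - 0.555997 = 0.444003
as a percentage: 0.444003 * 100 = 44.4%

Space savings = 1 - 35720/64245 = 44.4%


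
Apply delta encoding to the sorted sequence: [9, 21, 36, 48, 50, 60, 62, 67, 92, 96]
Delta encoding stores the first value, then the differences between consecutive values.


First value: 9
Deltas:
  21 - 9 = 12
  36 - 21 = 15
  48 - 36 = 12
  50 - 48 = 2
  60 - 50 = 10
  62 - 60 = 2
  67 - 62 = 5
  92 - 67 = 25
  96 - 92 = 4


Delta encoded: [9, 12, 15, 12, 2, 10, 2, 5, 25, 4]


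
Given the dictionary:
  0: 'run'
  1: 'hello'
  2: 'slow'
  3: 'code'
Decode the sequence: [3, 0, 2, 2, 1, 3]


Look up each index in the dictionary:
  3 -> 'code'
  0 -> 'run'
  2 -> 'slow'
  2 -> 'slow'
  1 -> 'hello'
  3 -> 'code'

Decoded: "code run slow slow hello code"


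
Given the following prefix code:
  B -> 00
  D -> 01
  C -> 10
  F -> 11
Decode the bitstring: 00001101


Decoding step by step:
Bits 00 -> B
Bits 00 -> B
Bits 11 -> F
Bits 01 -> D


Decoded message: BBFD


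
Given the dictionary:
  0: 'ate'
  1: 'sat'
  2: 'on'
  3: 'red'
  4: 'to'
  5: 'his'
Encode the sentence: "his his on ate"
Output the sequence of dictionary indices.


Look up each word in the dictionary:
  'his' -> 5
  'his' -> 5
  'on' -> 2
  'ate' -> 0

Encoded: [5, 5, 2, 0]


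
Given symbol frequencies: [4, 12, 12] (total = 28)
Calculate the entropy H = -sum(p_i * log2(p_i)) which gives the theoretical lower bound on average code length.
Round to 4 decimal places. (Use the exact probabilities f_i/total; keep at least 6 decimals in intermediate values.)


Per-symbol terms -p_i * log2(p_i) with p_i = f_i/28:
  p = 4/28 = 0.142857: log2(p) = -2.807355, -p*log2(p) = 0.401051
  p = 12/28 = 0.428571: log2(p) = -1.222392, -p*log2(p) = 0.523882
  p = 12/28 = 0.428571: log2(p) = -1.222392, -p*log2(p) = 0.523882
H = 0.401051 + 0.523882 + 0.523882 = 1.448815

H = 1.4488 bits/symbol


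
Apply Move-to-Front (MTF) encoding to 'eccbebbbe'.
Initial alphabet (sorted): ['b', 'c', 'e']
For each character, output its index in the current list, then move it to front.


MTF encoding:
'e': index 2 in ['b', 'c', 'e'] -> ['e', 'b', 'c']
'c': index 2 in ['e', 'b', 'c'] -> ['c', 'e', 'b']
'c': index 0 in ['c', 'e', 'b'] -> ['c', 'e', 'b']
'b': index 2 in ['c', 'e', 'b'] -> ['b', 'c', 'e']
'e': index 2 in ['b', 'c', 'e'] -> ['e', 'b', 'c']
'b': index 1 in ['e', 'b', 'c'] -> ['b', 'e', 'c']
'b': index 0 in ['b', 'e', 'c'] -> ['b', 'e', 'c']
'b': index 0 in ['b', 'e', 'c'] -> ['b', 'e', 'c']
'e': index 1 in ['b', 'e', 'c'] -> ['e', 'b', 'c']


Output: [2, 2, 0, 2, 2, 1, 0, 0, 1]


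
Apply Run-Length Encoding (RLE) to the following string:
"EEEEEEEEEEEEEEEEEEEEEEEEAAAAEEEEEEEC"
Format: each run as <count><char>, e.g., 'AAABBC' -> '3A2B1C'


Scanning runs left to right:
  i=0: run of 'E' x 24 -> '24E'
  i=24: run of 'A' x 4 -> '4A'
  i=28: run of 'E' x 7 -> '7E'
  i=35: run of 'C' x 1 -> '1C'

RLE = 24E4A7E1C


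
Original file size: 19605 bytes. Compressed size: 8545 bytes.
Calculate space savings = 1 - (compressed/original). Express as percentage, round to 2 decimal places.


ratio = compressed/original = 8545/19605 = 0.435858
savings = 1 - ratio = 1 - 0.435858 = 0.564142
as a percentage: 0.564142 * 100 = 56.41%

Space savings = 1 - 8545/19605 = 56.41%


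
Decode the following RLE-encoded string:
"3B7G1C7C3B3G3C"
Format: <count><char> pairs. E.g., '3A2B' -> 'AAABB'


Expanding each <count><char> pair:
  3B -> 'BBB'
  7G -> 'GGGGGGG'
  1C -> 'C'
  7C -> 'CCCCCCC'
  3B -> 'BBB'
  3G -> 'GGG'
  3C -> 'CCC'

Decoded = BBBGGGGGGGCCCCCCCCBBBGGGCCC


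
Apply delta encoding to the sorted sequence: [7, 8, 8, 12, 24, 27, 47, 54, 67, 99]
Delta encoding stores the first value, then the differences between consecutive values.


First value: 7
Deltas:
  8 - 7 = 1
  8 - 8 = 0
  12 - 8 = 4
  24 - 12 = 12
  27 - 24 = 3
  47 - 27 = 20
  54 - 47 = 7
  67 - 54 = 13
  99 - 67 = 32


Delta encoded: [7, 1, 0, 4, 12, 3, 20, 7, 13, 32]


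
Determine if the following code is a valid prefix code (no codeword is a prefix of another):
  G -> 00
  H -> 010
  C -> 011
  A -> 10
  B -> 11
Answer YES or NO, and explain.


Checking each pair (does one codeword prefix another?):
  G='00' vs H='010': no prefix
  G='00' vs C='011': no prefix
  G='00' vs A='10': no prefix
  G='00' vs B='11': no prefix
  H='010' vs G='00': no prefix
  H='010' vs C='011': no prefix
  H='010' vs A='10': no prefix
  H='010' vs B='11': no prefix
  C='011' vs G='00': no prefix
  C='011' vs H='010': no prefix
  C='011' vs A='10': no prefix
  C='011' vs B='11': no prefix
  A='10' vs G='00': no prefix
  A='10' vs H='010': no prefix
  A='10' vs C='011': no prefix
  A='10' vs B='11': no prefix
  B='11' vs G='00': no prefix
  B='11' vs H='010': no prefix
  B='11' vs C='011': no prefix
  B='11' vs A='10': no prefix
No violation found over all pairs.

YES -- this is a valid prefix code. No codeword is a prefix of any other codeword.


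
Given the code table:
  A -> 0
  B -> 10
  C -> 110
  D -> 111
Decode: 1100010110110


Decoding:
110 -> C
0 -> A
0 -> A
10 -> B
110 -> C
110 -> C


Result: CAABCC


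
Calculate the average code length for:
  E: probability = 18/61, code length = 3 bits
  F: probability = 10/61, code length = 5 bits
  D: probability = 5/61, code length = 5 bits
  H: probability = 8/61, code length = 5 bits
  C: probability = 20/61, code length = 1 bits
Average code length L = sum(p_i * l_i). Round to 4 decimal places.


Weighted contributions p_i * l_i:
  E: (18/61) * 3 = 54/61
  F: (10/61) * 5 = 50/61
  D: (5/61) * 5 = 25/61
  H: (8/61) * 5 = 40/61
  C: (20/61) * 1 = 20/61
Sum = (54 + 50 + 25 + 40 + 20)/61 = 189/61

L = 189/61 = 3.0984 bits/symbol


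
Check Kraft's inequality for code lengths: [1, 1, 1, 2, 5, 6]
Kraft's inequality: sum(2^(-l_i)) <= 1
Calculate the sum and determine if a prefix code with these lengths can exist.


Sum = 2^(-1) + 2^(-1) + 2^(-1) + 2^(-2) + 2^(-5) + 2^(-6)
    = 0.5 + 0.5 + 0.5 + 0.25 + 0.03125 + 0.015625
    = 115/64 = 1.796875
Since 1.796875 > 1, Kraft's inequality is NOT satisfied.
A prefix code with these lengths CANNOT exist.

Kraft sum = 1.796875. Not satisfied.


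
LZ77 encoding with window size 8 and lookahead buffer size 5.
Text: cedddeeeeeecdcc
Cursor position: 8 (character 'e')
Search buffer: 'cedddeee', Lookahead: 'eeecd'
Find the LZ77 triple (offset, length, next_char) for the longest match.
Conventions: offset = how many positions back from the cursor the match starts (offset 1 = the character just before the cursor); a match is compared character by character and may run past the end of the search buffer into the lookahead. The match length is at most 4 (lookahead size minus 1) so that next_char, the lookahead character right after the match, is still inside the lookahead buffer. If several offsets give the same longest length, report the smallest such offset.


Try each offset into the search buffer:
  offset=1 (pos 7, char 'e'): match length 3
  offset=2 (pos 6, char 'e'): match length 3
  offset=3 (pos 5, char 'e'): match length 3
  offset=4 (pos 4, char 'd'): match length 0
  offset=5 (pos 3, char 'd'): match length 0
  offset=6 (pos 2, char 'd'): match length 0
  offset=7 (pos 1, char 'e'): match length 1
  offset=8 (pos 0, char 'c'): match length 0
Longest match has length 3, found at offsets 1, 2, 3; take the smallest, offset 1.
next_char = character at position 8 + 3 = 11 -> 'c'

Best match: offset=1, length=3 (matching 'eee' starting at position 7)
LZ77 triple: (1, 3, 'c')


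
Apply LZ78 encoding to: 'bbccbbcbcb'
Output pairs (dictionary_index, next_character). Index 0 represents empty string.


LZ78 encoding steps:
Dictionary: {0: ''}
Step 1: w='' (idx 0), next='b' -> output (0, 'b'), add 'b' as idx 1
Step 2: w='b' (idx 1), next='c' -> output (1, 'c'), add 'bc' as idx 2
Step 3: w='' (idx 0), next='c' -> output (0, 'c'), add 'c' as idx 3
Step 4: w='b' (idx 1), next='b' -> output (1, 'b'), add 'bb' as idx 4
Step 5: w='c' (idx 3), next='b' -> output (3, 'b'), add 'cb' as idx 5
Step 6: w='cb' (idx 5), end of input -> output (5, '')


Encoded: [(0, 'b'), (1, 'c'), (0, 'c'), (1, 'b'), (3, 'b'), (5, '')]


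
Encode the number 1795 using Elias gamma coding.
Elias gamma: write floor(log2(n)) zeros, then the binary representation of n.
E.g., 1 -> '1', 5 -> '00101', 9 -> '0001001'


num_bits = floor(log2(1795)) + 1 = 11
leading_zeros = num_bits - 1 = 10
binary(1795) = 11100000011

Elias gamma(1795) = '0000000000' + '11100000011' = 000000000011100000011 (21 bits)


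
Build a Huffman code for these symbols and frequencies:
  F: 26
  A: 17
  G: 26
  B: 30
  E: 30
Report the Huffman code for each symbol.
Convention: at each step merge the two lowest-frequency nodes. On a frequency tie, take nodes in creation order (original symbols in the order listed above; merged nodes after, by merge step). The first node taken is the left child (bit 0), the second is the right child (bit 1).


Huffman tree construction:
Step 1: Merge A(17) + F(26) = 43
Step 2: Merge G(26) + B(30) = 56
Step 3: Merge E(30) + (A+F)(43) = 73
Step 4: Merge (G+B)(56) + (E+(A+F))(73) = 129
Read each symbol's code off the tree from the root (left child = 0, right child = 1).

Codes:
  F: 111 (length 3)
  A: 110 (length 3)
  G: 00 (length 2)
  B: 01 (length 2)
  E: 10 (length 2)
Average code length: 301/129 = 2.3333 bits/symbol


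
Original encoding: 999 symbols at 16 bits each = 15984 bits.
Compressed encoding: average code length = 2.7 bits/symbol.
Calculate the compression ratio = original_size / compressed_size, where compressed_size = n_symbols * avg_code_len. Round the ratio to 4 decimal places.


original_size = n_symbols * orig_bits = 999 * 16 = 15984 bits
compressed_size = n_symbols * avg_code_len = 999 * 2.7 = 2697.3 bits
ratio = original_size / compressed_size = 15984 / 2697.3 = 5.9259

Compression ratio = 5.9259


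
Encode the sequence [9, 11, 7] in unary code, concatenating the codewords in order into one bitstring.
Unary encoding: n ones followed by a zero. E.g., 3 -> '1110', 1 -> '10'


Encode each number as n ones followed by a terminating 0:
  9 -> 1111111110 (10 bits)
  11 -> 111111111110 (12 bits)
  7 -> 11111110 (8 bits)
Total length = 10 + 12 + 8 = 30 bits.

Unary([9, 11, 7]) = 111111111011111111111011111110 (30 bits)


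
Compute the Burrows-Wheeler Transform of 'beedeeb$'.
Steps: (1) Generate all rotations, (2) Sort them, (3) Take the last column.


Rotations (sorted):
  0: $beedeeb -> last char: b
  1: b$beedee -> last char: e
  2: beedeeb$ -> last char: $
  3: deeb$bee -> last char: e
  4: eb$beede -> last char: e
  5: edeeb$be -> last char: e
  6: eeb$beed -> last char: d
  7: eedeeb$b -> last char: b


BWT = be$eeedb


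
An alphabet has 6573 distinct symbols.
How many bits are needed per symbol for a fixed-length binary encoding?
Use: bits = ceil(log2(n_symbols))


log2(6573) = 12.6823
Bracket: 2^12 = 4096 < 6573 <= 2^13 = 8192
So ceil(log2(6573)) = 13

bits = ceil(log2(6573)) = ceil(12.6823) = 13 bits


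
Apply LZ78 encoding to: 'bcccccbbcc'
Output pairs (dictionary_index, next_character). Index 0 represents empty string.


LZ78 encoding steps:
Dictionary: {0: ''}
Step 1: w='' (idx 0), next='b' -> output (0, 'b'), add 'b' as idx 1
Step 2: w='' (idx 0), next='c' -> output (0, 'c'), add 'c' as idx 2
Step 3: w='c' (idx 2), next='c' -> output (2, 'c'), add 'cc' as idx 3
Step 4: w='cc' (idx 3), next='b' -> output (3, 'b'), add 'ccb' as idx 4
Step 5: w='b' (idx 1), next='c' -> output (1, 'c'), add 'bc' as idx 5
Step 6: w='c' (idx 2), end of input -> output (2, '')


Encoded: [(0, 'b'), (0, 'c'), (2, 'c'), (3, 'b'), (1, 'c'), (2, '')]
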